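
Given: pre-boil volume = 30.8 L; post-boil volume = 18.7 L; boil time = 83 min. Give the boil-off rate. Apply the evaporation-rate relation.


rate = (V_pre − V_post) / (t_min/60)
rate = (30.8 − 18.7) / (83/60)

8.7470 L/hr


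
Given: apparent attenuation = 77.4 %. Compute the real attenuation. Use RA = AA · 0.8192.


RA = 77.4 · 0.8192

63.4061 %


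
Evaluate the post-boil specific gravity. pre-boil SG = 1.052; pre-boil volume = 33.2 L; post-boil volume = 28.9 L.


SG_post = 1 + (SG_pre − 1)·V_pre/V_post
pts_pre = (1.052 − 1)·1000 = 52.0000
pts_post = 52.0000·33.2/28.9 = 59.7370
SG_post = 1 + 59.7370/1000

1.0597


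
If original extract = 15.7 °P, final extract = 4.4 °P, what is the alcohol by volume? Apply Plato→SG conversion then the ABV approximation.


SG = 259/(259 − P);  ABV = (OG − FG)·131.25
OG = 259/(259 − 15.7) = 1.0645
FG = 259/(259 − 4.4) = 1.0173
ABV = (1.0645 − 1.0173)·131.25

6.2012 % ABV


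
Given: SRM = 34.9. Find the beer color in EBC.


EBC = SRM · 1.97
EBC = 34.9 · 1.97

68.7530 EBC


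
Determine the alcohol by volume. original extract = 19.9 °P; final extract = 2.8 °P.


SG = 259/(259 − P);  ABV = (OG − FG)·131.25
OG = 259/(259 − 19.9) = 1.0832
FG = 259/(259 − 2.8) = 1.0109
ABV = (1.0832 − 1.0109)·131.25

9.4894 % ABV


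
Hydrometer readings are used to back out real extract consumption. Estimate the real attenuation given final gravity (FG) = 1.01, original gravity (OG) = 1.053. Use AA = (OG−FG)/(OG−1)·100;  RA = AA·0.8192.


AA = (1.053 − 1.01)/(1.053 − 1)·100 = 81.1321
RA = 81.1321·0.8192

66.4634 %


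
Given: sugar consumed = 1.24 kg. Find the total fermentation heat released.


Q = m_sugar · 590 kJ/kg
Q = 1.24 · 590

731.6000 kJ


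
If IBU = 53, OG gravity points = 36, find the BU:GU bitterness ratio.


BU:GU = IBU / OG_points
BU:GU = 53 / 36

1.4722


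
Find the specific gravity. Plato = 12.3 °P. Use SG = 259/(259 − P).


SG = 259/(259 − 12.3)

1.0499


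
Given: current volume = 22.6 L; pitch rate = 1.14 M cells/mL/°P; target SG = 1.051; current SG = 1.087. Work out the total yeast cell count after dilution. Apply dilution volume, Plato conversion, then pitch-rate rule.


V_w = V·((SG_c−1)/(SG_t−1)−1);  °P = 259 − 259/SG_t;  cells = rate·(V+V_w)·°P
V_w = 22.6·((1.087−1)/(1.051−1)−1) = 15.9529
V_final = 22.6 + 15.9529 = 38.5529
°P = 259 − 259/1.051 = 12.5680
cells = 1.14·38.5529·12.5680

552.3694 billion cells


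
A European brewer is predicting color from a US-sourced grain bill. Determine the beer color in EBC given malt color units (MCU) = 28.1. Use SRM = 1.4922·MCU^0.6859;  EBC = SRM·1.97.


SRM = 1.4922·28.1^0.6859 = 14.7060
EBC = 14.7060·1.97

28.9708 EBC


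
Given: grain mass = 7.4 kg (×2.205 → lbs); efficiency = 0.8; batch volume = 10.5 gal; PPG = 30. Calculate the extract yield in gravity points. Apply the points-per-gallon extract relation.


points = lbs × PPG × eff / vol
lbs = 7.4 × 2.205 = 16.3170
points = 16.3170 × 30 × 0.8 / 10.5

37.2960 points


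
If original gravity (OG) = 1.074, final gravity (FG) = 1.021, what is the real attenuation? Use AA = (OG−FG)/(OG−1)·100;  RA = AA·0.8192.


AA = (1.074 − 1.021)/(1.074 − 1)·100 = 71.6216
RA = 71.6216·0.8192

58.6724 %


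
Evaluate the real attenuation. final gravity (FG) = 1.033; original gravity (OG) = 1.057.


AA = (OG−FG)/(OG−1)·100;  RA = AA·0.8192
AA = (1.057 − 1.033)/(1.057 − 1)·100 = 42.1053
RA = 42.1053·0.8192

34.4926 %


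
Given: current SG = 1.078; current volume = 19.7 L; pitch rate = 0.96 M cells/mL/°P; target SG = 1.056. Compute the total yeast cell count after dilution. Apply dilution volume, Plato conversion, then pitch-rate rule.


V_w = V·((SG_c−1)/(SG_t−1)−1);  °P = 259 − 259/SG_t;  cells = rate·(V+V_w)·°P
V_w = 19.7·((1.078−1)/(1.056−1)−1) = 7.7393
V_final = 19.7 + 7.7393 = 27.4393
°P = 259 − 259/1.056 = 13.7348
cells = 0.96·27.4393·13.7348

361.7995 billion cells


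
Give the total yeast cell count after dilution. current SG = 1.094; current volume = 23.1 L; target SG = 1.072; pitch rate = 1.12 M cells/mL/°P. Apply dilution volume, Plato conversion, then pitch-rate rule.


V_w = V·((SG_c−1)/(SG_t−1)−1);  °P = 259 − 259/SG_t;  cells = rate·(V+V_w)·°P
V_w = 23.1·((1.094−1)/(1.072−1)−1) = 7.0583
V_final = 23.1 + 7.0583 = 30.1583
°P = 259 − 259/1.072 = 17.3955
cells = 1.12·30.1583·17.3955

587.5744 billion cells


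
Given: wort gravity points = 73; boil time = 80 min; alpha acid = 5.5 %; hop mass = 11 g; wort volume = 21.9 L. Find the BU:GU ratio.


U = 1.65·0.000125^(GP/1000)·(1−e^(−0.04t))/4.15;  IBU = (α/100)·m·U·1000/V;  BU:GU = IBU/GP
U = 1.65·0.000125^(73/1000)·(1−e^(−0.04·80))/4.15 = 0.1979
IBU = (5.5/100)·11·0.1979·1000/21.9 = 5.4670
BU:GU = 5.4670/73

0.0749


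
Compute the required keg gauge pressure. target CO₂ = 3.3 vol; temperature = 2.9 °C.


psi = vols/(0.01821 + 0.09011·e^(−0.04·T)) − 14.695
psi = 3.3/(0.01821 + 0.09011·e^(−0.04·2.9)) − 14.695

18.8243 psi


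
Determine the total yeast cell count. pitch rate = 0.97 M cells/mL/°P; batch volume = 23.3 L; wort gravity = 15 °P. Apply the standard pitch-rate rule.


cells (billions) = rate · V_L · °P
cells = 0.97 · 23.3 · 15

339.0150 billion cells


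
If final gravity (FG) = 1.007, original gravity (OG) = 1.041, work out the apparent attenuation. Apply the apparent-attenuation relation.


AA = (OG − FG)/(OG − 1) · 100
AA = (1.041 − 1.007)/(1.041 − 1) · 100

82.9268 %


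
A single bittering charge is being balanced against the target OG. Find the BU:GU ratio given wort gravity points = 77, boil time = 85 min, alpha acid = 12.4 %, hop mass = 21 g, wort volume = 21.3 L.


U = 1.65·0.000125^(GP/1000)·(1−e^(−0.04t))/4.15;  IBU = (α/100)·m·U·1000/V;  BU:GU = IBU/GP
U = 1.65·0.000125^(77/1000)·(1−e^(−0.04·85))/4.15 = 0.1924
IBU = (12.4/100)·21·0.1924·1000/21.3 = 23.5190
BU:GU = 23.5190/77

0.3054


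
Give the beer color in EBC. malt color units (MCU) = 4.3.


SRM = 1.4922·MCU^0.6859;  EBC = SRM·1.97
SRM = 1.4922·4.3^0.6859 = 4.0581
EBC = 4.0581·1.97

7.9945 EBC


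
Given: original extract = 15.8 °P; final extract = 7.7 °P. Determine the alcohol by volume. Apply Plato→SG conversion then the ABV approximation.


SG = 259/(259 − P);  ABV = (OG − FG)·131.25
OG = 259/(259 − 15.8) = 1.0650
FG = 259/(259 − 7.7) = 1.0306
ABV = (1.0650 − 1.0306)·131.25

4.5053 % ABV


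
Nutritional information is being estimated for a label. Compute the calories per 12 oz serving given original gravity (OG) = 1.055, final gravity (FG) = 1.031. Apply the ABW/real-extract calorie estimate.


ABW = (OG−FG)·131.25·0.79/FG;  °P = 259 − 259/SG (for OG→OE and FG→AE);  RE = 0.1808·OE + 0.8192·AE;  Cal = (6.9·ABW + 4·(RE−0.1))·FG·3.55
ABW = (1.055 − 1.031)·131.25·0.79/1.031 = 2.4137
OE = 259 − 259/1.055 = 13.5024 °P
AE = 259 − 259/1.031 = 7.7876 °P
RE = 0.1808·13.5024 + 0.8192·7.7876 = 8.8208 °P
Cal = (6.9·2.4137 + 4·(8.8208−0.1))·1.031·3.55

188.6303 kcal


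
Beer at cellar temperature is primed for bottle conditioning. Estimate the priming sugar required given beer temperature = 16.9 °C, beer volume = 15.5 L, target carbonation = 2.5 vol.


residual = 14.695·(0.01821 + 0.09011·e^(−0.04·T));  sugar = (target − residual)·4.0·V
residual = 14.695·(0.01821 + 0.09011·e^(−0.04·16.9)) = 0.9411
sugar = (2.5 − 0.9411)·4.0·15.5

96.6499 g


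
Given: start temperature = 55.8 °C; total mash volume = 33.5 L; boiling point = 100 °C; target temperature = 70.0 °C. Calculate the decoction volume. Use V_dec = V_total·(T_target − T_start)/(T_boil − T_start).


V_dec = 33.5·(70.0 − 55.8)/(100 − 55.8)

10.7624 L


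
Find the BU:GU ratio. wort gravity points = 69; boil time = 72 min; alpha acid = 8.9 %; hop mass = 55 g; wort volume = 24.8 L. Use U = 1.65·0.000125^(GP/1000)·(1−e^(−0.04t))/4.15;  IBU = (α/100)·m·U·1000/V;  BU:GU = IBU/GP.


U = 1.65·0.000125^(69/1000)·(1−e^(−0.04·72))/4.15 = 0.2019
IBU = (8.9/100)·55·0.2019·1000/24.8 = 39.8413
BU:GU = 39.8413/69

0.5774


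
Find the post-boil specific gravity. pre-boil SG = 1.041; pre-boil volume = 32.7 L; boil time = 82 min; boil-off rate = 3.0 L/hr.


V_post = V_pre − rate·(t/60);  SG_post = 1 + (SG_pre−1)·V_pre/V_post
V_post = 32.7 − 3.0·(82/60) = 28.6000
SG_post = 1 + (1.041 − 1)·32.7/28.6000

1.0469


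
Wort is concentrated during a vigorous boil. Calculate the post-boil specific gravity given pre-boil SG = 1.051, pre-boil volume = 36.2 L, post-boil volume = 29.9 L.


SG_post = 1 + (SG_pre − 1)·V_pre/V_post
pts_pre = (1.051 − 1)·1000 = 51.0000
pts_post = 51.0000·36.2/29.9 = 61.7458
SG_post = 1 + 61.7458/1000

1.0617


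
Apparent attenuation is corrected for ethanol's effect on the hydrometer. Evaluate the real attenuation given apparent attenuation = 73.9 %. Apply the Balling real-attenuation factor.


RA = AA · 0.8192
RA = 73.9 · 0.8192

60.5389 %


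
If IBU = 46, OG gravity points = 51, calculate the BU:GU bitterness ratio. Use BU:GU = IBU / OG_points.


BU:GU = 46 / 51

0.9020


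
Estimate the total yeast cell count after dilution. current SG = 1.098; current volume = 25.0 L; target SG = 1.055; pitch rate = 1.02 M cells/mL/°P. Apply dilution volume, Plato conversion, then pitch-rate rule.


V_w = V·((SG_c−1)/(SG_t−1)−1);  °P = 259 − 259/SG_t;  cells = rate·(V+V_w)·°P
V_w = 25.0·((1.098−1)/(1.055−1)−1) = 19.5455
V_final = 25.0 + 19.5455 = 44.5455
°P = 259 − 259/1.055 = 13.5024
cells = 1.02·44.5455·13.5024

613.4986 billion cells


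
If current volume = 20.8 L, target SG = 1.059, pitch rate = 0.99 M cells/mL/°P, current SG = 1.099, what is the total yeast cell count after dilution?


V_w = V·((SG_c−1)/(SG_t−1)−1);  °P = 259 − 259/SG_t;  cells = rate·(V+V_w)·°P
V_w = 20.8·((1.099−1)/(1.059−1)−1) = 14.1017
V_final = 20.8 + 14.1017 = 34.9017
°P = 259 − 259/1.059 = 14.4297
cells = 0.99·34.9017·14.4297

498.5831 billion cells


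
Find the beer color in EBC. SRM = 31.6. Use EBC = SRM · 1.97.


EBC = 31.6 · 1.97

62.2520 EBC


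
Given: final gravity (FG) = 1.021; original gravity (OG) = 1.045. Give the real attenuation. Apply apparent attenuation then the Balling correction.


AA = (OG−FG)/(OG−1)·100;  RA = AA·0.8192
AA = (1.045 − 1.021)/(1.045 − 1)·100 = 53.3333
RA = 53.3333·0.8192

43.6907 %


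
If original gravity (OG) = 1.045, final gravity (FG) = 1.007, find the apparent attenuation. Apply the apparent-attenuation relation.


AA = (OG − FG)/(OG − 1) · 100
AA = (1.045 − 1.007)/(1.045 − 1) · 100

84.4444 %


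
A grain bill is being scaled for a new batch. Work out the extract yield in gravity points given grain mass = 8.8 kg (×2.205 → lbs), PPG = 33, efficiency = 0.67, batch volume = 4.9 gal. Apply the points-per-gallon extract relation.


points = lbs × PPG × eff / vol
lbs = 8.8 × 2.205 = 19.4040
points = 19.4040 × 33 × 0.67 / 4.9

87.5556 points


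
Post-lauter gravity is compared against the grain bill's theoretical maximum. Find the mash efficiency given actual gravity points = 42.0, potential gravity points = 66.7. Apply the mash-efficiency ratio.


efficiency = actual / potential × 100
efficiency = 42.0 / 66.7 × 100

62.9685 %


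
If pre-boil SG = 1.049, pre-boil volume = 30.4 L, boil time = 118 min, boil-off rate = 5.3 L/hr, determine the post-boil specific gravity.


V_post = V_pre − rate·(t/60);  SG_post = 1 + (SG_pre−1)·V_pre/V_post
V_post = 30.4 − 5.3·(118/60) = 19.9767
SG_post = 1 + (1.049 − 1)·30.4/19.9767

1.0746


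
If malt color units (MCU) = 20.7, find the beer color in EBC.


SRM = 1.4922·MCU^0.6859;  EBC = SRM·1.97
SRM = 1.4922·20.7^0.6859 = 11.9248
EBC = 11.9248·1.97

23.4919 EBC


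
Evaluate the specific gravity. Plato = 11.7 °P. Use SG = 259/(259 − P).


SG = 259/(259 − 11.7)

1.0473


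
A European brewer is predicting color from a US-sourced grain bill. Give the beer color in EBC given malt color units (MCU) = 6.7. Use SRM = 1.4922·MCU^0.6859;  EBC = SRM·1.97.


SRM = 1.4922·6.7^0.6859 = 5.5009
EBC = 5.5009·1.97

10.8367 EBC


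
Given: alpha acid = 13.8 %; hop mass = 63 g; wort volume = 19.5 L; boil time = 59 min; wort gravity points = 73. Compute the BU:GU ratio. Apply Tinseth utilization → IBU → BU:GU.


U = 1.65·0.000125^(GP/1000)·(1−e^(−0.04t))/4.15;  IBU = (α/100)·m·U·1000/V;  BU:GU = IBU/GP
U = 1.65·0.000125^(73/1000)·(1−e^(−0.04·59))/4.15 = 0.1868
IBU = (13.8/100)·63·0.1868·1000/19.5 = 83.2956
BU:GU = 83.2956/73

1.1410


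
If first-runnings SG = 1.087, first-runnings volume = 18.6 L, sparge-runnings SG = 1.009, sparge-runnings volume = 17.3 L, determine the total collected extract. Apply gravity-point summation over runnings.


total = Σ (SG_i − 1)·1000·V_i
first = (1.087 − 1)·1000·18.6 = 1618.2000
sparge = (1.009 − 1)·1000·17.3 = 155.7000
total = 1618.2000 + 155.7000

1773.9000 gravity·L


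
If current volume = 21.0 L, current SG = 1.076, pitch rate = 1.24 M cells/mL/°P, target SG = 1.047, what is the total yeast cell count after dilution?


V_w = V·((SG_c−1)/(SG_t−1)−1);  °P = 259 − 259/SG_t;  cells = rate·(V+V_w)·°P
V_w = 21.0·((1.076−1)/(1.047−1)−1) = 12.9574
V_final = 21.0 + 12.9574 = 33.9574
°P = 259 − 259/1.047 = 11.6266
cells = 1.24·33.9574·11.6266

489.5619 billion cells


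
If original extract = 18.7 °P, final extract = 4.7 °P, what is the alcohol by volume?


SG = 259/(259 − P);  ABV = (OG − FG)·131.25
OG = 259/(259 − 18.7) = 1.0778
FG = 259/(259 − 4.7) = 1.0185
ABV = (1.0778 − 1.0185)·131.25

7.7880 % ABV


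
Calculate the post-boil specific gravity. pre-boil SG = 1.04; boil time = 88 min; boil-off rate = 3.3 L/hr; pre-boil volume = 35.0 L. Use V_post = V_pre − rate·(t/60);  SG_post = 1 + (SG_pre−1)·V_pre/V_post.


V_post = 35.0 − 3.3·(88/60) = 30.1600
SG_post = 1 + (1.04 − 1)·35.0/30.1600

1.0464


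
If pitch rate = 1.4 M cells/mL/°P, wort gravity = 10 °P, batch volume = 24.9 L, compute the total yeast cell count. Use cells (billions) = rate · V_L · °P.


cells = 1.4 · 24.9 · 10

348.6000 billion cells


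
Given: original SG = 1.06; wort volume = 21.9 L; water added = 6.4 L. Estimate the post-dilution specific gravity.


SG_new = 1 + (SG_old − 1)·V_old/(V_old + V_water)
pts = (1.06 − 1)·1000·21.9/(21.9 + 6.4) = 46.4311
SG_new = 1 + 46.4311/1000

1.0464


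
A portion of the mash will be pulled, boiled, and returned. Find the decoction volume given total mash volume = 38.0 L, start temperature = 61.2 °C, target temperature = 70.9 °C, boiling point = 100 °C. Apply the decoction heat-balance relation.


V_dec = V_total·(T_target − T_start)/(T_boil − T_start)
V_dec = 38.0·(70.9 − 61.2)/(100 − 61.2)

9.5000 L


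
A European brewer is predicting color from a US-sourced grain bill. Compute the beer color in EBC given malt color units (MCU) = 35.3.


SRM = 1.4922·MCU^0.6859;  EBC = SRM·1.97
SRM = 1.4922·35.3^0.6859 = 17.1967
EBC = 17.1967·1.97

33.8775 EBC


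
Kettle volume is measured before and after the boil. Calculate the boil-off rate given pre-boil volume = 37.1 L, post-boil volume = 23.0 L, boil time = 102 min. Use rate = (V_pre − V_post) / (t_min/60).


rate = (37.1 − 23.0) / (102/60)

8.2941 L/hr


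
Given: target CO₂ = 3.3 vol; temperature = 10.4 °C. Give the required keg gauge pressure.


psi = vols/(0.01821 + 0.09011·e^(−0.04·T)) − 14.695
psi = 3.3/(0.01821 + 0.09011·e^(−0.04·10.4)) − 14.695

27.8013 psi


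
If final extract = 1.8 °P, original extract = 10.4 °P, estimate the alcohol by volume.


SG = 259/(259 − P);  ABV = (OG − FG)·131.25
OG = 259/(259 − 10.4) = 1.0418
FG = 259/(259 − 1.8) = 1.0070
ABV = (1.0418 − 1.0070)·131.25

4.5722 % ABV


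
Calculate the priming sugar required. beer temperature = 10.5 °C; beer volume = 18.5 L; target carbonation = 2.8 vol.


residual = 14.695·(0.01821 + 0.09011·e^(−0.04·T));  sugar = (target − residual)·4.0·V
residual = 14.695·(0.01821 + 0.09011·e^(−0.04·10.5)) = 1.1376
sugar = (2.8 − 1.1376)·4.0·18.5

123.0150 g


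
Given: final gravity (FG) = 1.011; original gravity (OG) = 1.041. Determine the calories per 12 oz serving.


ABW = (OG−FG)·131.25·0.79/FG;  °P = 259 − 259/SG (for OG→OE and FG→AE);  RE = 0.1808·OE + 0.8192·AE;  Cal = (6.9·ABW + 4·(RE−0.1))·FG·3.55
ABW = (1.041 − 1.011)·131.25·0.79/1.011 = 3.0768
OE = 259 − 259/1.041 = 10.2008 °P
AE = 259 − 259/1.011 = 2.8180 °P
RE = 0.1808·10.2008 + 0.8192·2.8180 = 4.1528 °P
Cal = (6.9·3.0768 + 4·(4.1528−0.1))·1.011·3.55

134.3777 kcal


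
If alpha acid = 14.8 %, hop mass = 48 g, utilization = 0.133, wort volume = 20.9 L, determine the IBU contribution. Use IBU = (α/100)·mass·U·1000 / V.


IBU = (14.8/100)·48·0.133·1000 / 20.9

45.2073 IBU


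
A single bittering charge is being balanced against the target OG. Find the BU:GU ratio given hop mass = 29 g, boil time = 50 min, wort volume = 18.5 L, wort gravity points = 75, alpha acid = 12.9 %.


U = 1.65·0.000125^(GP/1000)·(1−e^(−0.04t))/4.15;  IBU = (α/100)·m·U·1000/V;  BU:GU = IBU/GP
U = 1.65·0.000125^(75/1000)·(1−e^(−0.04·50))/4.15 = 0.1752
IBU = (12.9/100)·29·0.1752·1000/18.5 = 35.4297
BU:GU = 35.4297/75

0.4724


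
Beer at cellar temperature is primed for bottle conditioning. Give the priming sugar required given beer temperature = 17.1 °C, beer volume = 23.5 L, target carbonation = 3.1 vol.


residual = 14.695·(0.01821 + 0.09011·e^(−0.04·T));  sugar = (target − residual)·4.0·V
residual = 14.695·(0.01821 + 0.09011·e^(−0.04·17.1)) = 0.9358
sugar = (3.1 − 0.9358)·4.0·23.5

203.4383 g


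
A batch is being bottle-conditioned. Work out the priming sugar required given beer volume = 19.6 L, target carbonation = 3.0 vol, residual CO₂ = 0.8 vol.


sugar = (target − residual)·4.0·V
sugar = (3.0 − 0.8)·4.0·19.6

172.4800 g


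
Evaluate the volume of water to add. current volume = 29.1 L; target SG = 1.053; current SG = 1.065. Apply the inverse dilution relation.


V_water = V·((SG_curr − 1)/(SG_target − 1) − 1)
V_water = 29.1·((1.065 − 1)/(1.053 − 1) − 1)

6.5887 L


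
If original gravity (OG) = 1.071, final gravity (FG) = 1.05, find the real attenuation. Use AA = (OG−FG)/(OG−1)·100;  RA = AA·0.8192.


AA = (1.071 − 1.05)/(1.071 − 1)·100 = 29.5775
RA = 29.5775·0.8192

24.2299 %


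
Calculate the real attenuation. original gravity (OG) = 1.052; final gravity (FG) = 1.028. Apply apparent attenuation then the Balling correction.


AA = (OG−FG)/(OG−1)·100;  RA = AA·0.8192
AA = (1.052 − 1.028)/(1.052 − 1)·100 = 46.1538
RA = 46.1538·0.8192

37.8092 %


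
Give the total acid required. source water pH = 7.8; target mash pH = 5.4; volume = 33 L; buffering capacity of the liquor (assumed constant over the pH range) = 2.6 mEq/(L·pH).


acid = buffering capacity · (pH_source − pH_target) · V
acid = 2.6 · (7.8 − 5.4) · 33

205.9200 mEq


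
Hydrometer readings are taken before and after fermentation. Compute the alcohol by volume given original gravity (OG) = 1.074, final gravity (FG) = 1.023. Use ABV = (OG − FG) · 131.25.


ABV = (1.074 − 1.023) · 131.25

6.6938 % ABV


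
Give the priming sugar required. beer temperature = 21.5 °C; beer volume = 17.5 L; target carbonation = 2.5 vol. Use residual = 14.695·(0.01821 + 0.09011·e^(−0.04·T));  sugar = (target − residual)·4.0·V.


residual = 14.695·(0.01821 + 0.09011·e^(−0.04·21.5)) = 0.8279
sugar = (2.5 − 0.8279)·4.0·17.5

117.0447 g


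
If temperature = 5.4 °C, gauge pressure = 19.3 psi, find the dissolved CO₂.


vols = (P + 14.695)·(0.01821 + 0.09011·e^(−0.04·T))
vols = (19.3 + 14.695)·(0.01821 + 0.09011·e^(−0.04·5.4))

3.0872 volumes


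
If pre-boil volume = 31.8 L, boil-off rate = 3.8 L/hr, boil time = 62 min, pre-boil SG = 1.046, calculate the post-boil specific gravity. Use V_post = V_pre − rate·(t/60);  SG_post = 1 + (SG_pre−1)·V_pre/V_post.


V_post = 31.8 − 3.8·(62/60) = 27.8733
SG_post = 1 + (1.046 − 1)·31.8/27.8733

1.0525


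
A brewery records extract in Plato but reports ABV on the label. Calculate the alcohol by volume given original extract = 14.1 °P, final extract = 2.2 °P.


SG = 259/(259 − P);  ABV = (OG − FG)·131.25
OG = 259/(259 − 14.1) = 1.0576
FG = 259/(259 − 2.2) = 1.0086
ABV = (1.0576 − 1.0086)·131.25

6.4322 % ABV


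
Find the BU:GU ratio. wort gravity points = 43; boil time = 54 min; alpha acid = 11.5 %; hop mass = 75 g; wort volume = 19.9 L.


U = 1.65·0.000125^(GP/1000)·(1−e^(−0.04t))/4.15;  IBU = (α/100)·m·U·1000/V;  BU:GU = IBU/GP
U = 1.65·0.000125^(43/1000)·(1−e^(−0.04·54))/4.15 = 0.2390
IBU = (11.5/100)·75·0.2390·1000/19.9 = 103.5840
BU:GU = 103.5840/43

2.4089


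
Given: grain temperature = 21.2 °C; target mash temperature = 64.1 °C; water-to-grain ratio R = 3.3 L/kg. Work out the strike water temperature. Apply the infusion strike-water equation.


T_strike = (0.41/R)·(T_mash − T_grain) + T_mash
T_strike = (0.41/3.3)·(64.1 − 21.2) + 64.1

69.4300 °C


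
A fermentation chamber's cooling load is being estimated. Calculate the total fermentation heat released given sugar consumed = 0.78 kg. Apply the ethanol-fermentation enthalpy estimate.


Q = m_sugar · 590 kJ/kg
Q = 0.78 · 590

460.2000 kJ


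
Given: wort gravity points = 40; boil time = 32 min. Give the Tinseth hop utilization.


U = 1.65·0.000125^(GP/1000) · (1 − e^(−0.04·t))/4.15
bigness = 1.65·0.000125^(40/1000) = 1.1518
boil_factor = (1 − e^(−0.04·32))/4.15 = 0.1740
U = 1.1518 · 0.1740

0.2004


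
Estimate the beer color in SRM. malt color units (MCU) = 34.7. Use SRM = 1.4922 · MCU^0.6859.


SRM = 1.4922 · 34.7^0.6859

16.9957 SRM


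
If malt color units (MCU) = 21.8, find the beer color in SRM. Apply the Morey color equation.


SRM = 1.4922 · MCU^0.6859
SRM = 1.4922 · 21.8^0.6859

12.3559 SRM


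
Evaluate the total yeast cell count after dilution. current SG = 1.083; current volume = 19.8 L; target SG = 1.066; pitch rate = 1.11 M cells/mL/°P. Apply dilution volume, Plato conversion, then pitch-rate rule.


V_w = V·((SG_c−1)/(SG_t−1)−1);  °P = 259 − 259/SG_t;  cells = rate·(V+V_w)·°P
V_w = 19.8·((1.083−1)/(1.066−1)−1) = 5.1000
V_final = 19.8 + 5.1000 = 24.9000
°P = 259 − 259/1.066 = 16.0356
cells = 1.11·24.9000·16.0356

443.2093 billion cells


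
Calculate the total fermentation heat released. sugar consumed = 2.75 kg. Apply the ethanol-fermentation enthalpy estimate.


Q = m_sugar · 590 kJ/kg
Q = 2.75 · 590

1622.5000 kJ


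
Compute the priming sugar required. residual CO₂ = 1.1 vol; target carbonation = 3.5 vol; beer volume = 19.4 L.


sugar = (target − residual)·4.0·V
sugar = (3.5 − 1.1)·4.0·19.4

186.2400 g


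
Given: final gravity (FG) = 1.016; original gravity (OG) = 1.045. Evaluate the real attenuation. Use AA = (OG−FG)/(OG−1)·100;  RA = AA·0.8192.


AA = (1.045 − 1.016)/(1.045 − 1)·100 = 64.4444
RA = 64.4444·0.8192

52.7929 %


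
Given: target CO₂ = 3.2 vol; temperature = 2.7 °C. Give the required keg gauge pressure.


psi = vols/(0.01821 + 0.09011·e^(−0.04·T)) − 14.695
psi = 3.2/(0.01821 + 0.09011·e^(−0.04·2.7)) − 14.695

17.5972 psi


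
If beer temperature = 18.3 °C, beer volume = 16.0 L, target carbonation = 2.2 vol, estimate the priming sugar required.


residual = 14.695·(0.01821 + 0.09011·e^(−0.04·T));  sugar = (target − residual)·4.0·V
residual = 14.695·(0.01821 + 0.09011·e^(−0.04·18.3)) = 0.9044
sugar = (2.2 − 0.9044)·4.0·16.0

82.9153 g


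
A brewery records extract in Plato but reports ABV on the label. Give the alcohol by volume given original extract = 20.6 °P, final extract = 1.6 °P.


SG = 259/(259 − P);  ABV = (OG − FG)·131.25
OG = 259/(259 − 20.6) = 1.0864
FG = 259/(259 − 1.6) = 1.0062
ABV = (1.0864 − 1.0062)·131.25

10.5254 % ABV


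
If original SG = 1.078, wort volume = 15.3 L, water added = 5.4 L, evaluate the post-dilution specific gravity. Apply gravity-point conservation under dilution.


SG_new = 1 + (SG_old − 1)·V_old/(V_old + V_water)
pts = (1.078 − 1)·1000·15.3/(15.3 + 5.4) = 57.6522
SG_new = 1 + 57.6522/1000

1.0577


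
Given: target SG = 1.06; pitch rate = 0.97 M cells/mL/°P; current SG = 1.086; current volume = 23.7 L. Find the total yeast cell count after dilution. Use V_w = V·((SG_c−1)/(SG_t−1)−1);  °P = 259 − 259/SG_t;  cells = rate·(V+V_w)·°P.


V_w = 23.7·((1.086−1)/(1.06−1)−1) = 10.2700
V_final = 23.7 + 10.2700 = 33.9700
°P = 259 − 259/1.06 = 14.6604
cells = 0.97·33.9700·14.6604

483.0726 billion cells


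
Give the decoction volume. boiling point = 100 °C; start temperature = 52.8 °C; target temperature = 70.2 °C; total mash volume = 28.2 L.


V_dec = V_total·(T_target − T_start)/(T_boil − T_start)
V_dec = 28.2·(70.2 − 52.8)/(100 − 52.8)

10.3958 L


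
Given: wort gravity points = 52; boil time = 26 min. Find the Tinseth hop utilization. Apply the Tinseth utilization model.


U = 1.65·0.000125^(GP/1000) · (1 − e^(−0.04·t))/4.15
bigness = 1.65·0.000125^(52/1000) = 1.0340
boil_factor = (1 − e^(−0.04·26))/4.15 = 0.1558
U = 1.0340 · 0.1558

0.1611


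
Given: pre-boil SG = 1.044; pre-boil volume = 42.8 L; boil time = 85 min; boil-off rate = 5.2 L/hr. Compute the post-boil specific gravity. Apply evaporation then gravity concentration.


V_post = V_pre − rate·(t/60);  SG_post = 1 + (SG_pre−1)·V_pre/V_post
V_post = 42.8 − 5.2·(85/60) = 35.4333
SG_post = 1 + (1.044 − 1)·42.8/35.4333

1.0531


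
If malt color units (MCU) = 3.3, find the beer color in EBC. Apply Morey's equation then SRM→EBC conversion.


SRM = 1.4922·MCU^0.6859;  EBC = SRM·1.97
SRM = 1.4922·3.3^0.6859 = 3.3844
EBC = 3.3844·1.97

6.6672 EBC


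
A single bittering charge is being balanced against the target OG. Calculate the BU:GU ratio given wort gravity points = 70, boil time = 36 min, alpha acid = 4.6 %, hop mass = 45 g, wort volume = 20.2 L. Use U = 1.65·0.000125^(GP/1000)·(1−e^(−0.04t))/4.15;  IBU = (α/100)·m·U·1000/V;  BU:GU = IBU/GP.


U = 1.65·0.000125^(70/1000)·(1−e^(−0.04·36))/4.15 = 0.1617
IBU = (4.6/100)·45·0.1617·1000/20.2 = 16.5731
BU:GU = 16.5731/70

0.2368


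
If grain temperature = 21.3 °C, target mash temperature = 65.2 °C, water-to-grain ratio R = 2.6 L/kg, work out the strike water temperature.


T_strike = (0.41/R)·(T_mash − T_grain) + T_mash
T_strike = (0.41/2.6)·(65.2 − 21.3) + 65.2

72.1227 °C


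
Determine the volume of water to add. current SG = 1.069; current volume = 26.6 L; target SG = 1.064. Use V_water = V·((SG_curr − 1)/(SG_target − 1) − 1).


V_water = 26.6·((1.069 − 1)/(1.064 − 1) − 1)

2.0781 L


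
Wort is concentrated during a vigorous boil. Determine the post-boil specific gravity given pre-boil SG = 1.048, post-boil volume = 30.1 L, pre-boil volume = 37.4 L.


SG_post = 1 + (SG_pre − 1)·V_pre/V_post
pts_pre = (1.048 − 1)·1000 = 48.0000
pts_post = 48.0000·37.4/30.1 = 59.6412
SG_post = 1 + 59.6412/1000

1.0596


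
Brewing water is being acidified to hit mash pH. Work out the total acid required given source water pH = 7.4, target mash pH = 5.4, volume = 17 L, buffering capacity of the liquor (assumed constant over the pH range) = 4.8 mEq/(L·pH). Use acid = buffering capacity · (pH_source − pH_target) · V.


acid = 4.8 · (7.4 − 5.4) · 17

163.2000 mEq


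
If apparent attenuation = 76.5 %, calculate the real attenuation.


RA = AA · 0.8192
RA = 76.5 · 0.8192

62.6688 %


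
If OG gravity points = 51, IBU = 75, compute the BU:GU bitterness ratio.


BU:GU = IBU / OG_points
BU:GU = 75 / 51

1.4706


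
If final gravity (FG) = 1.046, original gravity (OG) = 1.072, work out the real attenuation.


AA = (OG−FG)/(OG−1)·100;  RA = AA·0.8192
AA = (1.072 − 1.046)/(1.072 − 1)·100 = 36.1111
RA = 36.1111·0.8192

29.5822 %


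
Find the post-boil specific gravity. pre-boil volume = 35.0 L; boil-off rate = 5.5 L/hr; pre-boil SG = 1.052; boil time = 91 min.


V_post = V_pre − rate·(t/60);  SG_post = 1 + (SG_pre−1)·V_pre/V_post
V_post = 35.0 − 5.5·(91/60) = 26.6583
SG_post = 1 + (1.052 − 1)·35.0/26.6583

1.0683


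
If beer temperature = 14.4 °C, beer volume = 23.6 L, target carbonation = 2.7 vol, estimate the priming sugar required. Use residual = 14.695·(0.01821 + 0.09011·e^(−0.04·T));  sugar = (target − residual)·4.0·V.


residual = 14.695·(0.01821 + 0.09011·e^(−0.04·14.4)) = 1.0120
sugar = (2.7 − 1.0120)·4.0·23.6

159.3504 g


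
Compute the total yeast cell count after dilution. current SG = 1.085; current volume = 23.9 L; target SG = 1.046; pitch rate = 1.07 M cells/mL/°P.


V_w = V·((SG_c−1)/(SG_t−1)−1);  °P = 259 − 259/SG_t;  cells = rate·(V+V_w)·°P
V_w = 23.9·((1.085−1)/(1.046−1)−1) = 20.2630
V_final = 23.9 + 20.2630 = 44.1630
°P = 259 − 259/1.046 = 11.3901
cells = 1.07·44.1630·11.3901

538.2310 billion cells


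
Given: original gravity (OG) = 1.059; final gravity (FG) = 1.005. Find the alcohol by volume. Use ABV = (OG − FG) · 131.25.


ABV = (1.059 − 1.005) · 131.25

7.0875 % ABV


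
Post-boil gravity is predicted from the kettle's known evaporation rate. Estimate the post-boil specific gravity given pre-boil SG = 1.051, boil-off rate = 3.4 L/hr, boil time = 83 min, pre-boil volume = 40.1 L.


V_post = V_pre − rate·(t/60);  SG_post = 1 + (SG_pre−1)·V_pre/V_post
V_post = 40.1 − 3.4·(83/60) = 35.3967
SG_post = 1 + (1.051 − 1)·40.1/35.3967

1.0578


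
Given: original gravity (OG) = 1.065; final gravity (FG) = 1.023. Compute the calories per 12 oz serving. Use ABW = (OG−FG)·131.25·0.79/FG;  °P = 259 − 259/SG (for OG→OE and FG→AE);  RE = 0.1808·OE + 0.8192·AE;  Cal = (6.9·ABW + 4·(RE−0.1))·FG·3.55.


ABW = (1.065 − 1.023)·131.25·0.79/1.023 = 4.2570
OE = 259 − 259/1.065 = 15.8075 °P
AE = 259 − 259/1.023 = 5.8231 °P
RE = 0.1808·15.8075 + 0.8192·5.8231 = 7.6283 °P
Cal = (6.9·4.2570 + 4·(7.6283−0.1))·1.023·3.55

216.0326 kcal


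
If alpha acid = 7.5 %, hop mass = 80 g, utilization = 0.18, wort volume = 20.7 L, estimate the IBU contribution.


IBU = (α/100)·mass·U·1000 / V
IBU = (7.5/100)·80·0.18·1000 / 20.7

52.1739 IBU


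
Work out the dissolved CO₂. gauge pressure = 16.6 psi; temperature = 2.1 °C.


vols = (P + 14.695)·(0.01821 + 0.09011·e^(−0.04·T))
vols = (16.6 + 14.695)·(0.01821 + 0.09011·e^(−0.04·2.1))

3.1627 volumes


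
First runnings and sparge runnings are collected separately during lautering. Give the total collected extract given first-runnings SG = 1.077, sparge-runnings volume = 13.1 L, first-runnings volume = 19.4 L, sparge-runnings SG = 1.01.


total = Σ (SG_i − 1)·1000·V_i
first = (1.077 − 1)·1000·19.4 = 1493.8000
sparge = (1.01 − 1)·1000·13.1 = 131.0000
total = 1493.8000 + 131.0000

1624.8000 gravity·L


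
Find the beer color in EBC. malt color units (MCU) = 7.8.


SRM = 1.4922·MCU^0.6859;  EBC = SRM·1.97
SRM = 1.4922·7.8^0.6859 = 6.1054
EBC = 6.1054·1.97

12.0277 EBC


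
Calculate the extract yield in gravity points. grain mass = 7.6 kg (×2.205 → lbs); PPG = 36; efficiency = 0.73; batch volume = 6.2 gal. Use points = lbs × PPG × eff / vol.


lbs = 7.6 × 2.205 = 16.7580
points = 16.7580 × 36 × 0.73 / 6.2

71.0323 points


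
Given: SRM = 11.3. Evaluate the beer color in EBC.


EBC = SRM · 1.97
EBC = 11.3 · 1.97

22.2610 EBC


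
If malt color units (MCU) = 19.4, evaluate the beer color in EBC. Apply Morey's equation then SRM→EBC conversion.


SRM = 1.4922·MCU^0.6859;  EBC = SRM·1.97
SRM = 1.4922·19.4^0.6859 = 11.4059
EBC = 11.4059·1.97

22.4697 EBC


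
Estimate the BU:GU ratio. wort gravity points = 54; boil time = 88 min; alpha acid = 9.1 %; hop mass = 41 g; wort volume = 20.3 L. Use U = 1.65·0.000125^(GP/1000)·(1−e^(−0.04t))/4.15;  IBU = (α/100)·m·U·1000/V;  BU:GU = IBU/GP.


U = 1.65·0.000125^(54/1000)·(1−e^(−0.04·88))/4.15 = 0.2375
IBU = (9.1/100)·41·0.2375·1000/20.3 = 43.6465
BU:GU = 43.6465/54

0.8083


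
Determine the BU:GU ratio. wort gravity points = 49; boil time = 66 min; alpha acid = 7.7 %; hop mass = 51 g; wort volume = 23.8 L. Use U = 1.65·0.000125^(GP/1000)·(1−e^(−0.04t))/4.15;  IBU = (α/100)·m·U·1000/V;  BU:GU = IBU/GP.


U = 1.65·0.000125^(49/1000)·(1−e^(−0.04·66))/4.15 = 0.2377
IBU = (7.7/100)·51·0.2377·1000/23.8 = 39.2207
BU:GU = 39.2207/49

0.8004


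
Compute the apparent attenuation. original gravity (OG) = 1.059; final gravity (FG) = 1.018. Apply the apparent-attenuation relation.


AA = (OG − FG)/(OG − 1) · 100
AA = (1.059 − 1.018)/(1.059 − 1) · 100

69.4915 %


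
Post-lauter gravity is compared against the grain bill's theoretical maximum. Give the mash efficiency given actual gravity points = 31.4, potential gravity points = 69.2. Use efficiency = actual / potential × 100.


efficiency = 31.4 / 69.2 × 100

45.3757 %


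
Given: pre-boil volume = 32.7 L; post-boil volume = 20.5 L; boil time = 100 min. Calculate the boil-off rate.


rate = (V_pre − V_post) / (t_min/60)
rate = (32.7 − 20.5) / (100/60)

7.3200 L/hr


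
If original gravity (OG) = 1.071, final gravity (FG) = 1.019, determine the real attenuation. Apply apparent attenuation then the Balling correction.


AA = (OG−FG)/(OG−1)·100;  RA = AA·0.8192
AA = (1.071 − 1.019)/(1.071 − 1)·100 = 73.2394
RA = 73.2394·0.8192

59.9977 %


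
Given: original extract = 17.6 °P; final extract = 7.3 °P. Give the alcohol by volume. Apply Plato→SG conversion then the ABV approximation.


SG = 259/(259 − P);  ABV = (OG − FG)·131.25
OG = 259/(259 − 17.6) = 1.0729
FG = 259/(259 − 7.3) = 1.0290
ABV = (1.0729 − 1.0290)·131.25

5.7626 % ABV


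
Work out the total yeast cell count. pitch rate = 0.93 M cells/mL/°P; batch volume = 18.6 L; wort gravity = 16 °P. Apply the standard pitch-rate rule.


cells (billions) = rate · V_L · °P
cells = 0.93 · 18.6 · 16

276.7680 billion cells


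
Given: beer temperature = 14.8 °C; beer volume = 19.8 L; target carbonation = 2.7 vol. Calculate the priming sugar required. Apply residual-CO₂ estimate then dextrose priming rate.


residual = 14.695·(0.01821 + 0.09011·e^(−0.04·T));  sugar = (target − residual)·4.0·V
residual = 14.695·(0.01821 + 0.09011·e^(−0.04·14.8)) = 1.0002
sugar = (2.7 − 1.0002)·4.0·19.8

134.6280 g


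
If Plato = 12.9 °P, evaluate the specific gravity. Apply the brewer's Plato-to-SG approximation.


SG = 259/(259 − P)
SG = 259/(259 − 12.9)

1.0524


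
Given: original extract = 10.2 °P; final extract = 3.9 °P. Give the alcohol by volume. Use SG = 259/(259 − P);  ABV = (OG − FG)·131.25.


OG = 259/(259 − 10.2) = 1.0410
FG = 259/(259 − 3.9) = 1.0153
ABV = (1.0410 − 1.0153)·131.25

3.3743 % ABV


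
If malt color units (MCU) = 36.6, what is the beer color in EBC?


SRM = 1.4922·MCU^0.6859;  EBC = SRM·1.97
SRM = 1.4922·36.6^0.6859 = 17.6286
EBC = 17.6286·1.97

34.7284 EBC


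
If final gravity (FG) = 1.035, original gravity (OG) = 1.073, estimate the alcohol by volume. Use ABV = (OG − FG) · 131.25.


ABV = (1.073 − 1.035) · 131.25

4.9875 % ABV


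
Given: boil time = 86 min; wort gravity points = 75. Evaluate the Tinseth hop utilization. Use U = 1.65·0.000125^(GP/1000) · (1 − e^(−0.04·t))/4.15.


bigness = 1.65·0.000125^(75/1000) = 0.8409
boil_factor = (1 − e^(−0.04·86))/4.15 = 0.2332
U = 0.8409 · 0.2332

0.1961


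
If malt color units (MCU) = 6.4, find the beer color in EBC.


SRM = 1.4922·MCU^0.6859;  EBC = SRM·1.97
SRM = 1.4922·6.4^0.6859 = 5.3307
EBC = 5.3307·1.97

10.5015 EBC


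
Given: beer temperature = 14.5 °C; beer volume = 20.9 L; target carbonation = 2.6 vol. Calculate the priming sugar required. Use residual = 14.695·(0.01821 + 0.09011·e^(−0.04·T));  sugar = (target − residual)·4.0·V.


residual = 14.695·(0.01821 + 0.09011·e^(−0.04·14.5)) = 1.0090
sugar = (2.6 − 1.0090)·4.0·20.9

133.0081 g


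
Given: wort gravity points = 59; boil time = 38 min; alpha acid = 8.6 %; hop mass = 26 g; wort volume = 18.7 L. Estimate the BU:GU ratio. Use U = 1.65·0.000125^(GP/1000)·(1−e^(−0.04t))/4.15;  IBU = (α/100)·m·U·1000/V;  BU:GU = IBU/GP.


U = 1.65·0.000125^(59/1000)·(1−e^(−0.04·38))/4.15 = 0.1828
IBU = (8.6/100)·26·0.1828·1000/18.7 = 21.8572
BU:GU = 21.8572/59

0.3705


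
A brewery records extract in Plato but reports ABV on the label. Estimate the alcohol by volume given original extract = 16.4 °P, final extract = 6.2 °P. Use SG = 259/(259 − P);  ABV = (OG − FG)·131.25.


OG = 259/(259 − 16.4) = 1.0676
FG = 259/(259 − 6.2) = 1.0245
ABV = (1.0676 − 1.0245)·131.25

5.6537 % ABV


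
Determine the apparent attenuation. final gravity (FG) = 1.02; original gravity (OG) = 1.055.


AA = (OG − FG)/(OG − 1) · 100
AA = (1.055 − 1.02)/(1.055 − 1) · 100

63.6364 %


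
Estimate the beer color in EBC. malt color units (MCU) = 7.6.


SRM = 1.4922·MCU^0.6859;  EBC = SRM·1.97
SRM = 1.4922·7.6^0.6859 = 5.9976
EBC = 5.9976·1.97

11.8153 EBC


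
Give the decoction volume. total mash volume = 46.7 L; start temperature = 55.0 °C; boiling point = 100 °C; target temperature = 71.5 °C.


V_dec = V_total·(T_target − T_start)/(T_boil − T_start)
V_dec = 46.7·(71.5 − 55.0)/(100 − 55.0)

17.1233 L


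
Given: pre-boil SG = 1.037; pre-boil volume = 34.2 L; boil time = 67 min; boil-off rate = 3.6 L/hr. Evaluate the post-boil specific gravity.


V_post = V_pre − rate·(t/60);  SG_post = 1 + (SG_pre−1)·V_pre/V_post
V_post = 34.2 − 3.6·(67/60) = 30.1800
SG_post = 1 + (1.037 − 1)·34.2/30.1800

1.0419


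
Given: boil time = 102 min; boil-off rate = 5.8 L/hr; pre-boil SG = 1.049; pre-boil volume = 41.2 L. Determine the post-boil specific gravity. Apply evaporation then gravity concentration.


V_post = V_pre − rate·(t/60);  SG_post = 1 + (SG_pre−1)·V_pre/V_post
V_post = 41.2 − 5.8·(102/60) = 31.3400
SG_post = 1 + (1.049 − 1)·41.2/31.3400

1.0644


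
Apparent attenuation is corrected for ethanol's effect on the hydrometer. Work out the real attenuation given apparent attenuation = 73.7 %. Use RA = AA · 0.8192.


RA = 73.7 · 0.8192

60.3750 %


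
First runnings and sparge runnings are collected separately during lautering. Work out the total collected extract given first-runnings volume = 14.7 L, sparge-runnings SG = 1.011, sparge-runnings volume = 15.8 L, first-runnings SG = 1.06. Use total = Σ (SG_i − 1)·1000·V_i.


first = (1.06 − 1)·1000·14.7 = 882.0000
sparge = (1.011 − 1)·1000·15.8 = 173.8000
total = 882.0000 + 173.8000

1055.8000 gravity·L


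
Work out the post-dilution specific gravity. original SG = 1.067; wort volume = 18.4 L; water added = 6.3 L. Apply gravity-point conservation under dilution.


SG_new = 1 + (SG_old − 1)·V_old/(V_old + V_water)
pts = (1.067 − 1)·1000·18.4/(18.4 + 6.3) = 49.9109
SG_new = 1 + 49.9109/1000

1.0499
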